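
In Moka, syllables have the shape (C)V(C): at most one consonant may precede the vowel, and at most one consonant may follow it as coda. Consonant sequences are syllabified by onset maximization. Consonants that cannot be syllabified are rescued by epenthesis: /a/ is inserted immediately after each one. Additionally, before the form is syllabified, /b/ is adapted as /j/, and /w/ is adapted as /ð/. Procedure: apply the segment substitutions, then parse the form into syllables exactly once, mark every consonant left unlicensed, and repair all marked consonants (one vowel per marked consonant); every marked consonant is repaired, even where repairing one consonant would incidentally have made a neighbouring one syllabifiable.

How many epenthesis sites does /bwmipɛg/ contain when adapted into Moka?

After substitution the input is /jðmipɛg/.
The unsyllabifiable consonants are /j/, /ð/; each receives one epenthetic vowel.

2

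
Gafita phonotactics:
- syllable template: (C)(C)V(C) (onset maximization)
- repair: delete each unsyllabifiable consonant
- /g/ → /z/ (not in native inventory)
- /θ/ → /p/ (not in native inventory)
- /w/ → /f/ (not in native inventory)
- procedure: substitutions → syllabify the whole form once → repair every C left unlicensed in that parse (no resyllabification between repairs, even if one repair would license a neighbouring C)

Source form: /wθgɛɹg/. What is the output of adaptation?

Substitution: /w/ → /f/, /θ/ → /p/, /g/ → /z/, giving /fpzɛɹz/.
Under (C)(C)V(C), the unsyllabifiable consonants are /f/, /z/ (at most one coda consonant is licensed; onsets may contain at most 2 consonants).
Each unlicensed consonant is deleted: /f/, /z/.

pzɛɹ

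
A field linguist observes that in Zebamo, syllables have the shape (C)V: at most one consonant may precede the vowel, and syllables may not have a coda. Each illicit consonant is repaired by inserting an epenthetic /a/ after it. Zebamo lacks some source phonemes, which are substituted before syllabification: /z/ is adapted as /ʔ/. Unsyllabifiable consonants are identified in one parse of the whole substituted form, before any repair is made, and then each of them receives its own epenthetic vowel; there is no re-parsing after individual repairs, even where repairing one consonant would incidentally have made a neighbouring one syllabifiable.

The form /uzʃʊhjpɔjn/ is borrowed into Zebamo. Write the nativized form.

Substitution: /z/ → /ʔ/, giving /uʔʃʊhjpɔjn/.
Syllabifying with onset maximization leaves /ʔ/, /h/, /j/, /j/, /n/ stranded (no codas are permitted; onsets are limited to one consonant).
Inserting the epenthetic vowel yields /ʔ/ → /ʔa/, /h/ → /ha/, /j/ → /ja/, /j/ → /ja/, /n/ → /na/.

uʔaʃʊhajapɔjana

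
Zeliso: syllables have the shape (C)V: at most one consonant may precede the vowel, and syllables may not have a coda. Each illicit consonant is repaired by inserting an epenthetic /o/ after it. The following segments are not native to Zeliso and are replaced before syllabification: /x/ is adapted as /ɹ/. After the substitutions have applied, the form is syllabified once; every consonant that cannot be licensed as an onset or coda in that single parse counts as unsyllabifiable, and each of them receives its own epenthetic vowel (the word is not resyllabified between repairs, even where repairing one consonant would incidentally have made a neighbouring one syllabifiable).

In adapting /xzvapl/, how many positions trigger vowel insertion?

4

After substitution the input is /ɹzvapl/.
The unsyllabifiable consonants are /ɹ/, /z/, /p/, /l/; each receives one epenthetic vowel.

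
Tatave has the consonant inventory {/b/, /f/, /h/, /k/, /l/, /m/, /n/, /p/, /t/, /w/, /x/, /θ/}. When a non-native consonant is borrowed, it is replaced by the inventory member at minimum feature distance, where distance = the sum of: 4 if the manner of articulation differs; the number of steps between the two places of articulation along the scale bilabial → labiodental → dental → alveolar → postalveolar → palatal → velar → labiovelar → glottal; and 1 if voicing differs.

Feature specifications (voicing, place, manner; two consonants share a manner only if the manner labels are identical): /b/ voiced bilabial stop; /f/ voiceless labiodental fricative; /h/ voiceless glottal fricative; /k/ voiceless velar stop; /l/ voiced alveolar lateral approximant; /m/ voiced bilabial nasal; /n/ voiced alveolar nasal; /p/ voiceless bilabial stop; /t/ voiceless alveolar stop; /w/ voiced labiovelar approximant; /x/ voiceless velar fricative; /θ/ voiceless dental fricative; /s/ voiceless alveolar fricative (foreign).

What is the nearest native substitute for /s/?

θ

/θ/ is closest: same manner (fricative), place distance 1 (alveolar→dental), same voicing; total 1. Next closest is /f/ at distance 2.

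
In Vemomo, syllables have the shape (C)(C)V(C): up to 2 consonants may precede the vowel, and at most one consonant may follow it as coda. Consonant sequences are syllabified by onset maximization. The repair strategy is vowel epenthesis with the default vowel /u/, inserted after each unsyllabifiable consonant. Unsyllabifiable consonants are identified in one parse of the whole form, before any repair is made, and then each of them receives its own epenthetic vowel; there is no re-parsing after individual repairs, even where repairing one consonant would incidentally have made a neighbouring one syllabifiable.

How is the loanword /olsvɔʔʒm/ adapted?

Syllabifying with onset maximization leaves /ʒ/, /m/ stranded (at most one coda consonant is licensed; onsets may contain at most 2 consonants).
Epenthesis after each stranded consonant: /ʒ/ → /ʒu/, /m/ → /mu/.

olsvɔʔʒumu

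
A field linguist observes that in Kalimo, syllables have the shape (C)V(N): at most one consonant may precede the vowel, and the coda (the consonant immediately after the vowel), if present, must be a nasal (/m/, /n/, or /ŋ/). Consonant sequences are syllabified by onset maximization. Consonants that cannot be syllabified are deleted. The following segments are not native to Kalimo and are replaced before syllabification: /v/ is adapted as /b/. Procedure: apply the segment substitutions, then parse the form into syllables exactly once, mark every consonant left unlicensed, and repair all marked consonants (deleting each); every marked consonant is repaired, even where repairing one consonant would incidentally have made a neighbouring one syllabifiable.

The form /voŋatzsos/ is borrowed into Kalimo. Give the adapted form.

Substitution: /v/ → /b/, giving /boŋatzsos/.
Under (C)V(N), the unsyllabifiable consonants are /t/, /z/, /s/ (only a nasal (/m/, /n/, or /ŋ/) is licensed in coda position; onsets are limited to one consonant).
Deleting the stranded consonants removes /t/, /z/, /s/.

boŋaso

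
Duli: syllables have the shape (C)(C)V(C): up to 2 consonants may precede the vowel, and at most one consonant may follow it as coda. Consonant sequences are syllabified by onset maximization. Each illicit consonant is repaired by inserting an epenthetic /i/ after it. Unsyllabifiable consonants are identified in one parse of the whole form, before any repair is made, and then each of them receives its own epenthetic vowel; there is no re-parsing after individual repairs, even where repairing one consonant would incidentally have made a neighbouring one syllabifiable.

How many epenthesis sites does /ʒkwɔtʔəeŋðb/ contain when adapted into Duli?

3

The unsyllabifiable consonants are /ʒ/, /ð/, /b/; each receives one epenthetic vowel.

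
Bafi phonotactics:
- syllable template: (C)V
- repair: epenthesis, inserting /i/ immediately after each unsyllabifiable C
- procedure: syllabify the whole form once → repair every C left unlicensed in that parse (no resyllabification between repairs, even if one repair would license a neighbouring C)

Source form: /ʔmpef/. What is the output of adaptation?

ʔimipefi

Syllabifying with onset maximization leaves /ʔ/, /m/, /f/ stranded (no codas are permitted; onsets are limited to one consonant).
Epenthesis after each stranded consonant: /ʔ/ → /ʔi/, /m/ → /mi/, /f/ → /fi/.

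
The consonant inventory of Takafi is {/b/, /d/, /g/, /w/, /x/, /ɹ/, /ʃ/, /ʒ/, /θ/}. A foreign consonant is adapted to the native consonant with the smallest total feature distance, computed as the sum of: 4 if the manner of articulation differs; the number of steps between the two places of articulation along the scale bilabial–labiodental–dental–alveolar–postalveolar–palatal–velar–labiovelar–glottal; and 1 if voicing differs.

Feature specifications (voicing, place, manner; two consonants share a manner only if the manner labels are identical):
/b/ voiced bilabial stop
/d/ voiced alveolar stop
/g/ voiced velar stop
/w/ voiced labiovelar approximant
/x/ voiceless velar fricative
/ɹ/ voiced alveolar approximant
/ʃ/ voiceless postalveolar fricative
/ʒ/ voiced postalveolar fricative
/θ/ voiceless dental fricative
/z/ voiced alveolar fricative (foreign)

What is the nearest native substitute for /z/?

ʒ

/ʒ/ is closest: same manner (fricative), place distance 1 (alveolar→postalveolar), same voicing; total 1. Next closest is /ʃ/ at distance 2.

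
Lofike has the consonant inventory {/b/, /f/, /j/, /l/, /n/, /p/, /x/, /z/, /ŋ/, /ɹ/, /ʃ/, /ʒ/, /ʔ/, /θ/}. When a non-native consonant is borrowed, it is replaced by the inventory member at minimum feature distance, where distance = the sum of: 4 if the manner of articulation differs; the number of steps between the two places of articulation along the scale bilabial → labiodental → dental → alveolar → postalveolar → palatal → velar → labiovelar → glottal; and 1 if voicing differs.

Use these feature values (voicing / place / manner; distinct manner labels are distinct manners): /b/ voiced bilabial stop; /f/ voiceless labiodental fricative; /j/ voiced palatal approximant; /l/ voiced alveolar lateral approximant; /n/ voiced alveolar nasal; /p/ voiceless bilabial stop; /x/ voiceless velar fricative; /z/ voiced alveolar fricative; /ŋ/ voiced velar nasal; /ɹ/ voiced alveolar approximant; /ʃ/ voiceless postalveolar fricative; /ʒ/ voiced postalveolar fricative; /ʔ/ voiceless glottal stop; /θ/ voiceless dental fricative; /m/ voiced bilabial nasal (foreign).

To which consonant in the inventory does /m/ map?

n

/n/ is closest: same manner (nasal), place distance 3 (bilabial→alveolar), same voicing; total 3. Next closest is /b/ at distance 4.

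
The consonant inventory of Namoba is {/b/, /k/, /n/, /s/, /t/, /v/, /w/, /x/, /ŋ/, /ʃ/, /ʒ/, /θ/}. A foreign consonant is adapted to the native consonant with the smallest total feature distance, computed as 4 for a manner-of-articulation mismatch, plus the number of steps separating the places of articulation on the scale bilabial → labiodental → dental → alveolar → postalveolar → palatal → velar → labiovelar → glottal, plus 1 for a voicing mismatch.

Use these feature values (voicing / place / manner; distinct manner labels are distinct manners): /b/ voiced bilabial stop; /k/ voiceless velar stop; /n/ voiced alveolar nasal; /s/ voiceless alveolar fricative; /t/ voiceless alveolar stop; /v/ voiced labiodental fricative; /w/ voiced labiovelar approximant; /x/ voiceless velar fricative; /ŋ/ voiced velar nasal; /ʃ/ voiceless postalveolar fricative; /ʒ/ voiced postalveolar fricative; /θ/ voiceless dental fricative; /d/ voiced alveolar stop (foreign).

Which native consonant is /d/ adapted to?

/t/ is closest: same manner (stop), place distance 0 (alveolar→alveolar), voicing differs (+1); total 1. Next closest is /b/ at distance 3.

t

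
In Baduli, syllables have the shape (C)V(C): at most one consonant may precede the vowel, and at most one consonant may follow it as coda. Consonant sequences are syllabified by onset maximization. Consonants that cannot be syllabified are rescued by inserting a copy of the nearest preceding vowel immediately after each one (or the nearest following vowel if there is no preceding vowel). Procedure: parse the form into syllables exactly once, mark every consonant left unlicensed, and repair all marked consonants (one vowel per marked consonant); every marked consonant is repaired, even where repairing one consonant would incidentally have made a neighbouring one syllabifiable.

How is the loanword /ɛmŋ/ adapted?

The consonants /ŋ/ cannot be parsed into a legal (C)V(C) syllable (at most one coda consonant is licensed; onsets are limited to one consonant).
Inserting the epenthetic vowel yields /ŋ/ → /ŋɛ/.

ɛmŋɛ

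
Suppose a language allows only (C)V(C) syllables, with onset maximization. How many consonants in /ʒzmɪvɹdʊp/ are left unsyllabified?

3

Under (C)V(C), the unsyllabifiable consonants are /ʒ/, /z/, /ɹ/ (at most one coda consonant is licensed; onsets are limited to one consonant).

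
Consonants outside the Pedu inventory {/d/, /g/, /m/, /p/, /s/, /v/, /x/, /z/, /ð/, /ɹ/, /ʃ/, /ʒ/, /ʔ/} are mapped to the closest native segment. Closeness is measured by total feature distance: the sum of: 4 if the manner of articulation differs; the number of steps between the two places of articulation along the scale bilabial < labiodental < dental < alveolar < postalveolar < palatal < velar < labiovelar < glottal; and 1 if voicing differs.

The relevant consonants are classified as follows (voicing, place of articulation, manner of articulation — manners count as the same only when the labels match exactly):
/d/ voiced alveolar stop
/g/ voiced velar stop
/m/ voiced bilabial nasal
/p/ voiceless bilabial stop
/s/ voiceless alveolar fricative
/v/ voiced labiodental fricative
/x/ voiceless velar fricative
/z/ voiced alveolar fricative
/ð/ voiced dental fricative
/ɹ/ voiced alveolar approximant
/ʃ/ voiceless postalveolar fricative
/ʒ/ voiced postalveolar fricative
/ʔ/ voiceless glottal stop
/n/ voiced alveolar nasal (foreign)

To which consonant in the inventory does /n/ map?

/m/ is closest: same manner (nasal), place distance 3 (alveolar→bilabial), same voicing; total 3. Next closest is /d/ at distance 4.

m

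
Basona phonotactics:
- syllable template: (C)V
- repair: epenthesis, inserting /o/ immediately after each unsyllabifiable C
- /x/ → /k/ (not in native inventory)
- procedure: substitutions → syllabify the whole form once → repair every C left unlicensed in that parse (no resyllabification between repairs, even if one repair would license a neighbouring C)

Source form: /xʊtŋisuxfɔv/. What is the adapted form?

kʊtoŋisukofɔvo

Substitution: /x/ → /k/, giving /kʊtŋisukfɔv/.
The consonants /t/, /k/, /v/ cannot be parsed into a legal (C)V syllable (no codas are permitted; onsets are limited to one consonant).
Epenthesis after each stranded consonant: /t/ → /to/, /k/ → /ko/, /v/ → /vo/.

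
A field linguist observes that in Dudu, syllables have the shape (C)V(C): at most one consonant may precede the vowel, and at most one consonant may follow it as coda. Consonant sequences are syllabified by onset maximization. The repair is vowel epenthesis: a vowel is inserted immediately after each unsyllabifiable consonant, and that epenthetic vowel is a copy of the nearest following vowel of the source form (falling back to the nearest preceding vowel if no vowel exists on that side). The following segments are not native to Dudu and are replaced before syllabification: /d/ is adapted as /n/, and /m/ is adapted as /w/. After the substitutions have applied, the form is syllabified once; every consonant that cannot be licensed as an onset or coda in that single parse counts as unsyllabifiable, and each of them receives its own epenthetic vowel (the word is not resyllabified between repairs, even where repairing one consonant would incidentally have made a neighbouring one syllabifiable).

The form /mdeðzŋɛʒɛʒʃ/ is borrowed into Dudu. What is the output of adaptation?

Substitution: /m/ → /w/, /d/ → /n/, giving /wneðzŋɛʒɛʒʃ/.
The consonants /w/, /z/, /ʃ/ cannot be parsed into a legal (C)V(C) syllable (at most one coda consonant is licensed; onsets are limited to one consonant).
Inserting the epenthetic vowel yields /w/ → /we/, /z/ → /zɛ/, /ʃ/ → /ʃɛ/.

weneðzɛŋɛʒɛʒʃɛ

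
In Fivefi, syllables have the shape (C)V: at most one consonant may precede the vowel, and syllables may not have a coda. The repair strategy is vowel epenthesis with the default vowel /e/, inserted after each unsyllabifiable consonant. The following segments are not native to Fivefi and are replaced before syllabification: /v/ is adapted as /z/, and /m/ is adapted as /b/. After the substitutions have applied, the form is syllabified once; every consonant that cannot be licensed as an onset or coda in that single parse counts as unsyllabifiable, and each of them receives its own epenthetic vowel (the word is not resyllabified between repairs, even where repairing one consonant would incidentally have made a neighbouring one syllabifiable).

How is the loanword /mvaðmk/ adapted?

Substitution: /m/ → /b/, /v/ → /z/, giving /bzaðbk/.
The consonants /b/, /ð/, /b/, /k/ cannot be parsed into a legal (C)V syllable (no codas are permitted; onsets are limited to one consonant).
Inserting the epenthetic vowel yields /b/ → /be/, /ð/ → /ðe/, /b/ → /be/, /k/ → /ke/.

bezaðebeke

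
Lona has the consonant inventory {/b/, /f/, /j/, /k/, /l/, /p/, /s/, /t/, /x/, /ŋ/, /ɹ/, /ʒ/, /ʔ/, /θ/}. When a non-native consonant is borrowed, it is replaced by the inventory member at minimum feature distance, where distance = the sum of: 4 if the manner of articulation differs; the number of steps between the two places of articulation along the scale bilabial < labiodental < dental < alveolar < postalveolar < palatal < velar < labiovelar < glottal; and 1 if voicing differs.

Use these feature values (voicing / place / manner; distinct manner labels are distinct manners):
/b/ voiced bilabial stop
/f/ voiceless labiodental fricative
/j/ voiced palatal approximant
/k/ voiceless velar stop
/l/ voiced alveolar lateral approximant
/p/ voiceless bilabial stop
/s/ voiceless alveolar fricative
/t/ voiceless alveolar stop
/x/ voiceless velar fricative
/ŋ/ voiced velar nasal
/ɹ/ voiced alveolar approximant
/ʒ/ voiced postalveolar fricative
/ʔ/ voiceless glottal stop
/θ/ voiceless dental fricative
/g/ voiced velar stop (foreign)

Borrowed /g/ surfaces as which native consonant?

k

/k/ is closest: same manner (stop), place distance 0 (velar→velar), voicing differs (+1); total 1. Next closest is /ʔ/ at distance 3.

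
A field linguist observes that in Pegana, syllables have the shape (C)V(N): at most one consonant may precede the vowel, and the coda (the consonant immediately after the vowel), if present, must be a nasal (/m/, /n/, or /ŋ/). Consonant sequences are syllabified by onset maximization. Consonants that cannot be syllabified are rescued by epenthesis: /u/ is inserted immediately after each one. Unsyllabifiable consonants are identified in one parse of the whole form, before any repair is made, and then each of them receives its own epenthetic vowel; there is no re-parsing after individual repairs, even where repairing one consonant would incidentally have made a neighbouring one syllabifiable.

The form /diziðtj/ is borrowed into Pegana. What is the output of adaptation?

diziðutuju

The consonants /ð/, /t/, /j/ cannot be parsed into a legal (C)V(N) syllable (only a nasal (/m/, /n/, or /ŋ/) is licensed in coda position; onsets are limited to one consonant).
Each unlicensed consonant becomes the onset of a new syllable: /ð/ → /ðu/, /t/ → /tu/, /j/ → /ju/.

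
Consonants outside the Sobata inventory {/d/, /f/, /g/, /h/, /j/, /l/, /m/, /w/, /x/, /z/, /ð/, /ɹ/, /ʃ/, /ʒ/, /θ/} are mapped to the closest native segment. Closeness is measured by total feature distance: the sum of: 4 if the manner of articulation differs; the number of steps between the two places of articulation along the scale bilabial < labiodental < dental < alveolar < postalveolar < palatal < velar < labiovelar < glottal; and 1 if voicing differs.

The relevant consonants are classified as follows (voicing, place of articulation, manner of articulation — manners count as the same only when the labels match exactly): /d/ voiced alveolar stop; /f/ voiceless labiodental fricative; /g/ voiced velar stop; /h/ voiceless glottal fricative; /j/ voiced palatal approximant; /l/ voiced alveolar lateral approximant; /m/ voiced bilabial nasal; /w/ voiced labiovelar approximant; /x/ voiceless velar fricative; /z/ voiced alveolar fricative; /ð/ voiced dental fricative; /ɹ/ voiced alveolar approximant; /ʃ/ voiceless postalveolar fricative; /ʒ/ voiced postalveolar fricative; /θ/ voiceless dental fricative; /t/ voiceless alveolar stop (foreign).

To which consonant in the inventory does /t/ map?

/d/ is closest: same manner (stop), place distance 0 (alveolar→alveolar), voicing differs (+1); total 1. Next closest is /g/ at distance 4.

d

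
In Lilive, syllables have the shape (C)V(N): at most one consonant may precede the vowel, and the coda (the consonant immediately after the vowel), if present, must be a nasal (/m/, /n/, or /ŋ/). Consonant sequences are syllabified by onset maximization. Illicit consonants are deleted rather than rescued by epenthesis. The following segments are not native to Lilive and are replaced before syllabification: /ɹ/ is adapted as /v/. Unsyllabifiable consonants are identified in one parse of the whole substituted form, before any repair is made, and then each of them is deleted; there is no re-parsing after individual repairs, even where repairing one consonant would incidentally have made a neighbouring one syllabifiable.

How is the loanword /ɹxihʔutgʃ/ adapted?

xiʔu

Substitution: /ɹ/ → /v/, giving /vxihʔutgʃ/.
The consonants /v/, /h/, /t/, /g/, /ʃ/ cannot be parsed into a legal (C)V(N) syllable (only a nasal (/m/, /n/, or /ŋ/) is licensed in coda position; onsets are limited to one consonant).
Each unlicensed consonant is deleted: /v/, /h/, /t/, /g/, /ʃ/.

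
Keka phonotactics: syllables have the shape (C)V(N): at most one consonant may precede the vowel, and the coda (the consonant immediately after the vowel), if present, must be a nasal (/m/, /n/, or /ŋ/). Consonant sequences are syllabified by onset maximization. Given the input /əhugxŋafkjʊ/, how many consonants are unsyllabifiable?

Syllabifying with onset maximization leaves /g/, /x/, /f/, /k/ stranded (only a nasal (/m/, /n/, or /ŋ/) is licensed in coda position; onsets are limited to one consonant).

4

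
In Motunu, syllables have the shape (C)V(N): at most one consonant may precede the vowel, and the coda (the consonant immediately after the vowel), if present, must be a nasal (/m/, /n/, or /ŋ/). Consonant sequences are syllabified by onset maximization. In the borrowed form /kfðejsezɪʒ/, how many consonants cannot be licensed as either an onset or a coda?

The consonants /k/, /f/, /j/, /ʒ/ cannot be parsed into a legal (C)V(N) syllable (only a nasal (/m/, /n/, or /ŋ/) is licensed in coda position; onsets are limited to one consonant).

4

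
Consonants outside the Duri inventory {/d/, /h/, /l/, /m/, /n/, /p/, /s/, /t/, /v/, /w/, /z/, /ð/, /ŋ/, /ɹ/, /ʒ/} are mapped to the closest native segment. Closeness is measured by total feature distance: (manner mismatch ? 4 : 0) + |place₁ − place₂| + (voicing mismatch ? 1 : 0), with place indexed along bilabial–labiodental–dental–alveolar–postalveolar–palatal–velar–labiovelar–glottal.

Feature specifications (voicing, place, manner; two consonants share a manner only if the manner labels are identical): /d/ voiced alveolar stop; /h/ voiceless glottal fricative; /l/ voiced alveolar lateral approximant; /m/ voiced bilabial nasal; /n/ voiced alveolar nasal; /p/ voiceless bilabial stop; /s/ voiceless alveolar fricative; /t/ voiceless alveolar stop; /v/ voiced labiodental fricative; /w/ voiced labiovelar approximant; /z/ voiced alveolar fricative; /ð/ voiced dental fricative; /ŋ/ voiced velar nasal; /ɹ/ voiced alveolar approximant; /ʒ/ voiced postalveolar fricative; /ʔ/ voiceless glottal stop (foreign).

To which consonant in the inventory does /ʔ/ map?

h

/h/ is closest: manner differs (stop→fricative, +4), place distance 0 (glottal→glottal), same voicing; total 4. Next closest is /t/ at distance 5.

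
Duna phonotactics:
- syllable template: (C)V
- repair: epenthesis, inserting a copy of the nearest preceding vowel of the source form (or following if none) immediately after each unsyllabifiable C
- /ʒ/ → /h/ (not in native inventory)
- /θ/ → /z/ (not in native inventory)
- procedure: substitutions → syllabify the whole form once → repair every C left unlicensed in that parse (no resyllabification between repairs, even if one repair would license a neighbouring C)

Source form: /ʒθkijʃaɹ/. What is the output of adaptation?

hizikijiʃaɹa

Substitution: /ʒ/ → /h/, /θ/ → /z/, giving /hzkijʃaɹ/.
Syllabifying with onset maximization leaves /h/, /z/, /j/, /ɹ/ stranded (no codas are permitted; onsets are limited to one consonant).
Each unlicensed consonant becomes the onset of a new syllable: /h/ → /hi/, /z/ → /zi/, /j/ → /ji/, /ɹ/ → /ɹa/.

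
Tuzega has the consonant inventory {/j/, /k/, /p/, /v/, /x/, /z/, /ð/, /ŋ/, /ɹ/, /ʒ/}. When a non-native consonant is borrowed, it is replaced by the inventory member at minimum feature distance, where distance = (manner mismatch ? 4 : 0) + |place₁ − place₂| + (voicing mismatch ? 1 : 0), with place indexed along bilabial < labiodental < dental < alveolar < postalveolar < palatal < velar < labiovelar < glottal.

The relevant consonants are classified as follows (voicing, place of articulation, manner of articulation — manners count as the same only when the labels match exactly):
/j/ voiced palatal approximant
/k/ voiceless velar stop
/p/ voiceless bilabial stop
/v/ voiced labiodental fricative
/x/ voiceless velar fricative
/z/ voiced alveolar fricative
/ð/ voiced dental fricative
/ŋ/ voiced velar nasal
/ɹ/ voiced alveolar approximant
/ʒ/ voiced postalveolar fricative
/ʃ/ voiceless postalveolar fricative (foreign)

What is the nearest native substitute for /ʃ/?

/ʒ/ is closest: same manner (fricative), place distance 0 (postalveolar→postalveolar), voicing differs (+1); total 1. Next closest is /x/ at distance 2.

ʒ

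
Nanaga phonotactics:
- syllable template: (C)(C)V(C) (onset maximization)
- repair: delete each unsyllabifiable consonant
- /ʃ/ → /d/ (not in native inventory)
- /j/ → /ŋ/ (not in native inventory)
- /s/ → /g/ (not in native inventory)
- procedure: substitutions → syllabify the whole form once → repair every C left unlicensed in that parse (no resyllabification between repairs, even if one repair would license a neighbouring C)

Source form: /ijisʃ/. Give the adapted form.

iŋig

Substitution: /j/ → /ŋ/, /s/ → /g/, /ʃ/ → /d/, giving /iŋigd/.
Syllabifying with onset maximization leaves /d/ stranded (at most one coda consonant is licensed; onsets may contain at most 2 consonants).
Deletion applies to /d/.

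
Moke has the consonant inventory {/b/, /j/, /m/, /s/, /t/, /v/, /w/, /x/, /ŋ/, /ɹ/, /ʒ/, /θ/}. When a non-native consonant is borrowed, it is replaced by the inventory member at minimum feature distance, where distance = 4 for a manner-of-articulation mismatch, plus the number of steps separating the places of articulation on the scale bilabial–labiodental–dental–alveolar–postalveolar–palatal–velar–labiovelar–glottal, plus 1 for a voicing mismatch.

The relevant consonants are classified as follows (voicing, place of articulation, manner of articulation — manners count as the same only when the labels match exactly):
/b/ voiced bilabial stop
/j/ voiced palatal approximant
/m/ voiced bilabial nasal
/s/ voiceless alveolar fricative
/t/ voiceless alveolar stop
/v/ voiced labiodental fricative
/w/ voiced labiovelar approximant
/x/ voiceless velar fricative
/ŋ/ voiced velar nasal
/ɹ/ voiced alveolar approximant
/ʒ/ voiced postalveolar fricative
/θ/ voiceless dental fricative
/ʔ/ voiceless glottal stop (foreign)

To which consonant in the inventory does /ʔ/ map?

t

/t/ is closest: same manner (stop), place distance 5 (glottal→alveolar), same voicing; total 5. Next closest is /w/ at distance 6.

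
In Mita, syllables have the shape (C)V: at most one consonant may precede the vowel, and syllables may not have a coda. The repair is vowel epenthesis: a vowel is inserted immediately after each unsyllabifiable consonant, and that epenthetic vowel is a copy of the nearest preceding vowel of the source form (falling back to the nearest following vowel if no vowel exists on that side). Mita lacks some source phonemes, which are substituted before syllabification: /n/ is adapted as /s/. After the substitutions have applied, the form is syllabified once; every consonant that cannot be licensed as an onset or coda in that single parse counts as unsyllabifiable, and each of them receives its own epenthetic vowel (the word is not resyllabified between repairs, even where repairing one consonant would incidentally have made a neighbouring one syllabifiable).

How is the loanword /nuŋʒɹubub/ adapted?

suŋuʒuɹububu

Substitution: /n/ → /s/, giving /suŋʒɹubub/.
Syllabifying with onset maximization leaves /ŋ/, /ʒ/, /b/ stranded (no codas are permitted; onsets are limited to one consonant).
Each unlicensed consonant becomes the onset of a new syllable: /ŋ/ → /ŋu/, /ʒ/ → /ʒu/, /b/ → /bu/.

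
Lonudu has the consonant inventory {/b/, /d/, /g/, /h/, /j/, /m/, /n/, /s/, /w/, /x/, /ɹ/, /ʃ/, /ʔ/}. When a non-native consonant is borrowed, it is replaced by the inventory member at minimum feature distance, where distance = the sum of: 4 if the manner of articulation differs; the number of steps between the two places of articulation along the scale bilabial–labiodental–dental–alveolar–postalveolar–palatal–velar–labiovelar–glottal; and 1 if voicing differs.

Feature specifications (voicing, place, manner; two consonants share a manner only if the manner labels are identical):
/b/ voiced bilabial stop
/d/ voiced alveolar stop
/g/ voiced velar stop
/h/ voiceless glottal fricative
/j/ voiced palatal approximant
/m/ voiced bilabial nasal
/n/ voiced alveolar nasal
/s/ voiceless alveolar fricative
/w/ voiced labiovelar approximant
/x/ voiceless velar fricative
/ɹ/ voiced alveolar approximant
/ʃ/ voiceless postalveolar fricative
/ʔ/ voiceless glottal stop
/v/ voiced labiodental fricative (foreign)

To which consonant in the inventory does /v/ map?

s

/s/ is closest: same manner (fricative), place distance 2 (labiodental→alveolar), voicing differs (+1); total 3. Next closest is /ʃ/ at distance 4.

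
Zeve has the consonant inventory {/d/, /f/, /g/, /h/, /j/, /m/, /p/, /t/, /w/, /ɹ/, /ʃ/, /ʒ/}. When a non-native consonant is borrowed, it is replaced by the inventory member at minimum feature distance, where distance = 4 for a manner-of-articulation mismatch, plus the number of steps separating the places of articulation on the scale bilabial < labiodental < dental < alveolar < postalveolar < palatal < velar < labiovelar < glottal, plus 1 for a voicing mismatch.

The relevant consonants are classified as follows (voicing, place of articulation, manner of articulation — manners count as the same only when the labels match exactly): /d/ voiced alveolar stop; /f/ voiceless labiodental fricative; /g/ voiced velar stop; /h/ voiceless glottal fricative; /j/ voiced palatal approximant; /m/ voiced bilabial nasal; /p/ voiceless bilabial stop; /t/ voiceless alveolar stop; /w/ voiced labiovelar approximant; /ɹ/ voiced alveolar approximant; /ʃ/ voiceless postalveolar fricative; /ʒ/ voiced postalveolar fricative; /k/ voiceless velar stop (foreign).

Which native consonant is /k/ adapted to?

g

/g/ is closest: same manner (stop), place distance 0 (velar→velar), voicing differs (+1); total 1. Next closest is /t/ at distance 3.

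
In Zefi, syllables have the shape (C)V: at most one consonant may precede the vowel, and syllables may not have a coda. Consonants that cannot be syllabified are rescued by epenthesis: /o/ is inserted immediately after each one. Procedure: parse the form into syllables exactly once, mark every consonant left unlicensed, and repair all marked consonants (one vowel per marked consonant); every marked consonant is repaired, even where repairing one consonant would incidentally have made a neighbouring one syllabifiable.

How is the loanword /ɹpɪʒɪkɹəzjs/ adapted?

ɹopɪʒɪkoɹəzojoso

Under (C)V, the unsyllabifiable consonants are /ɹ/, /k/, /z/, /j/, /s/ (no codas are permitted; onsets are limited to one consonant).
Epenthesis after each stranded consonant: /ɹ/ → /ɹo/, /k/ → /ko/, /z/ → /zo/, /j/ → /jo/, /s/ → /so/.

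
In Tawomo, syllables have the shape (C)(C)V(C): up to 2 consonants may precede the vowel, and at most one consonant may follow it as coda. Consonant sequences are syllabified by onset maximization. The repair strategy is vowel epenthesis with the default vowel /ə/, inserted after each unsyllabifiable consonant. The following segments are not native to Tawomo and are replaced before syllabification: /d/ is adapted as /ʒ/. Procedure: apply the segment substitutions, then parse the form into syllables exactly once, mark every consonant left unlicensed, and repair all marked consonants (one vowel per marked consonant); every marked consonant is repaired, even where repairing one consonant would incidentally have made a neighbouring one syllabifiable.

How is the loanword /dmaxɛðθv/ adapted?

ʒmaxɛðθəvə

Substitution: /d/ → /ʒ/, giving /ʒmaxɛðθv/.
Under (C)(C)V(C), the unsyllabifiable consonants are /θ/, /v/ (at most one coda consonant is licensed; onsets may contain at most 2 consonants).
Epenthesis after each stranded consonant: /θ/ → /θə/, /v/ → /və/.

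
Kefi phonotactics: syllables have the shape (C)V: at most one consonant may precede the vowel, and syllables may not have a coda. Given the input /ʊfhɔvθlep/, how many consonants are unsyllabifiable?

4

Under (C)V, the unsyllabifiable consonants are /f/, /v/, /θ/, /p/ (no codas are permitted; onsets are limited to one consonant).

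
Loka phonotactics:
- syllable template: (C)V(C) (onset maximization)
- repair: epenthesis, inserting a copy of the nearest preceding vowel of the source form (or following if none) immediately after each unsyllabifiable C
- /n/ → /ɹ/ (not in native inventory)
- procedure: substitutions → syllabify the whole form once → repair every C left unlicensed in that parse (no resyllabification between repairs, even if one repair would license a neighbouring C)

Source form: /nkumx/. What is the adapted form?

ɹukumxu

Substitution: /n/ → /ɹ/, giving /ɹkumx/.
The consonants /ɹ/, /x/ cannot be parsed into a legal (C)V(C) syllable (at most one coda consonant is licensed; onsets are limited to one consonant).
Each unlicensed consonant becomes the onset of a new syllable: /ɹ/ → /ɹu/, /x/ → /xu/.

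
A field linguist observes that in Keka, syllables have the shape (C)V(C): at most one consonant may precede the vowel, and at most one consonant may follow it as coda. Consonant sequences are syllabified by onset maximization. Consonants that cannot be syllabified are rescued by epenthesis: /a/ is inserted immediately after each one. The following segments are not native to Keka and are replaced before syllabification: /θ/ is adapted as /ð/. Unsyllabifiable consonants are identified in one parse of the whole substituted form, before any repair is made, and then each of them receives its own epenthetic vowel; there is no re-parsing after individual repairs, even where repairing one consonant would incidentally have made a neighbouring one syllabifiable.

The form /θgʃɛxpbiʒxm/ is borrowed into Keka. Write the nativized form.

Substitution: /θ/ → /ð/, giving /ðgʃɛxpbiʒxm/.
The consonants /ð/, /g/, /p/, /x/, /m/ cannot be parsed into a legal (C)V(C) syllable (at most one coda consonant is licensed; onsets are limited to one consonant).
Inserting the epenthetic vowel yields /ð/ → /ða/, /g/ → /ga/, /p/ → /pa/, /x/ → /xa/, /m/ → /ma/.

ðagaʃɛxpabiʒxama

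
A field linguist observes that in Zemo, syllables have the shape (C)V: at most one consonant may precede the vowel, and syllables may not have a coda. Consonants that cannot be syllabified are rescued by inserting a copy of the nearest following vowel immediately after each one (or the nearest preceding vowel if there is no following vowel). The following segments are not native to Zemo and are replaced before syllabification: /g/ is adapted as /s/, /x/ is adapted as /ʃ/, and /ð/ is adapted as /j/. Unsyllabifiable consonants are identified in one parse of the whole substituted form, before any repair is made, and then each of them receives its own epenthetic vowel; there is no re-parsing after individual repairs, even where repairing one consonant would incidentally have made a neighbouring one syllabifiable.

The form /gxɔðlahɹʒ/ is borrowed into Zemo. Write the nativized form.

sɔʃɔjalahaɹaʒa

Substitution: /g/ → /s/, /x/ → /ʃ/, /ð/ → /j/, giving /sʃɔjlahɹʒ/.
Under (C)V, the unsyllabifiable consonants are /s/, /j/, /h/, /ɹ/, /ʒ/ (no codas are permitted; onsets are limited to one consonant).
Each unlicensed consonant becomes the onset of a new syllable: /s/ → /sɔ/, /j/ → /ja/, /h/ → /ha/, /ɹ/ → /ɹa/, /ʒ/ → /ʒa/.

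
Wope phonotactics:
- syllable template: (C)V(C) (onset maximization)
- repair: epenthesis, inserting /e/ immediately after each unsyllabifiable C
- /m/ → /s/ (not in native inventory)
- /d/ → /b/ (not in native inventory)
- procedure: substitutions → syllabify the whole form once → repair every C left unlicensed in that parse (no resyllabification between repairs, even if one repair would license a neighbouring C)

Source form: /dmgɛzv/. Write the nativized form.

Substitution: /d/ → /b/, /m/ → /s/, giving /bsgɛzv/.
The consonants /b/, /s/, /v/ cannot be parsed into a legal (C)V(C) syllable (at most one coda consonant is licensed; onsets are limited to one consonant).
Epenthesis after each stranded consonant: /b/ → /be/, /s/ → /se/, /v/ → /ve/.

besegɛzve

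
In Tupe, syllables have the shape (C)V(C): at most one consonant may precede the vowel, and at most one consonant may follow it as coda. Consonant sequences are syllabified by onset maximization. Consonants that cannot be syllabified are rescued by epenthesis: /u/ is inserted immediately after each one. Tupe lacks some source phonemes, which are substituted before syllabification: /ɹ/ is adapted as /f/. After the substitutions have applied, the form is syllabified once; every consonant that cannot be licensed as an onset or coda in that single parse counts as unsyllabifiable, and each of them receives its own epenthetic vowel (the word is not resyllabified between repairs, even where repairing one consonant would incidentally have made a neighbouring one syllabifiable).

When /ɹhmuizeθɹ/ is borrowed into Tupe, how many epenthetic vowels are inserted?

3

After substitution the input is /fhmuizeθf/.
The unsyllabifiable consonants are /f/, /h/, /f/; each receives one epenthetic vowel.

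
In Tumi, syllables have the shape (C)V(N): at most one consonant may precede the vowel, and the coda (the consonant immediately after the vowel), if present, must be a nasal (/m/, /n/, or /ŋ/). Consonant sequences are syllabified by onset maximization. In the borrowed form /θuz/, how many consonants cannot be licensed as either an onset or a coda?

Syllabifying with onset maximization leaves /z/ stranded (only a nasal (/m/, /n/, or /ŋ/) is licensed in coda position; onsets are limited to one consonant).

1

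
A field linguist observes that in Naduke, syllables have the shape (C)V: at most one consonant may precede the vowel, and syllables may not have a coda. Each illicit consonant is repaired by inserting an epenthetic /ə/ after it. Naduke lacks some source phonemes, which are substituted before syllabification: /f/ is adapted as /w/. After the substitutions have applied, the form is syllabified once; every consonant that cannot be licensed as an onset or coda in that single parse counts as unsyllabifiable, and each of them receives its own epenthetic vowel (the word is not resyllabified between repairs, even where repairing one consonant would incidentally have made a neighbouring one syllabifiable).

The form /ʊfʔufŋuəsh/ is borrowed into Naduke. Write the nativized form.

Substitution: /f/ → /w/, giving /ʊwʔuwŋuəsh/.
Syllabifying with onset maximization leaves /w/, /w/, /s/, /h/ stranded (no codas are permitted; onsets are limited to one consonant).
Each unlicensed consonant becomes the onset of a new syllable: /w/ → /wə/, /w/ → /wə/, /s/ → /sə/, /h/ → /hə/.

ʊwəʔuwəŋuəsəhə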